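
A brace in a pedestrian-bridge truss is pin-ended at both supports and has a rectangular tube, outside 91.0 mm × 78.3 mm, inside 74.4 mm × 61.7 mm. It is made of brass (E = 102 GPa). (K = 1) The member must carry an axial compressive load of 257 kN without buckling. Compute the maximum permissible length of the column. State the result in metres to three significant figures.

L_max ≈ 2.92 m

Weak-axis I_min = (h_o·b_o³ − h_i·b_i³)/12 with b_o = 78.3, b_i = 61.70 mm (shorter outer/inner sides).
I_min = (91.0×78.3³ − 74.40×61.70³)/12 = 2.184×10^6 mm⁴
I = 2.184×10^-6 m⁴
At the buckling limit P_cr = P = 2.570×10^5 N
From P_cr = π²EI/(K·L)²:  L = (1/K)·√(π²EI/P_cr) = (1/1)·√(π²×1.02×10^11×2.184×10^-6/2.570×10^5)
L = 2.92 m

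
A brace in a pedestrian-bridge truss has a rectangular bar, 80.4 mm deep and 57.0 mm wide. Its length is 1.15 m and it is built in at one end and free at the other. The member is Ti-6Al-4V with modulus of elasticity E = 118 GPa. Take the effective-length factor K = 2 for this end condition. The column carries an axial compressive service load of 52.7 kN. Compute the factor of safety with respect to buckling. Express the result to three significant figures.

Buckling occurs about the weak axis: I_min = h·b³/12 with b = 57.0 mm (the shorter side).
I_min = 80.4×57.0³/12 = 1.241×10^6 mm⁴
I = 1.241×10^6 mm⁴ = 1.241×10^-6 m⁴
Effective length L_e = K·L = 2 × 1.15 = 2.300 m
P_cr = π²EI / L_e² = π² × 118×10⁹ × 1.241×10^-6 / 2.300² = 2.732×10^5 N
Factor of safety n = P_cr / P = 273.17 / 52.7 = 5.18

n ≈ 5.18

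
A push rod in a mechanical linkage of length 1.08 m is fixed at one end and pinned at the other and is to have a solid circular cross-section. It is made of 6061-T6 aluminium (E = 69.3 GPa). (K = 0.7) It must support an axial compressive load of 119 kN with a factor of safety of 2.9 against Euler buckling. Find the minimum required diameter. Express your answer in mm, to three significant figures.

d ≈ 49.2 mm

Required P_cr = n·P = 2.9 × 119 = 345.1 kN
L_e = K·L = 0.7 × 1.08 = 0.7560 m
Required I = P_cr·L_e²/(π²E) = 3.451×10^5 × 0.7560² / (π² × 6.93×10^10) = 2.884×10^-7 m⁴
I_req = 2.884×10^5 mm⁴
Solid circle: I = πd⁴/64  ⇒  d = (64I/π)^(1/4) = (64×2.884×10^5/π)^(1/4) = 49.2 mm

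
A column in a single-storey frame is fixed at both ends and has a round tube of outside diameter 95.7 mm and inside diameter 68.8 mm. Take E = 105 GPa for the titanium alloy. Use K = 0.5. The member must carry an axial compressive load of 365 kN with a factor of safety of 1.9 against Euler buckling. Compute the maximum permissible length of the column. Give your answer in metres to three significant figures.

L_max ≈ 4.25 m

d_o = 95.7 mm, d_i = 68.8 mm
I = π(d_o⁴ − d_i⁴)/64 = π(95.7⁴ − 68.80⁴)/64 = 3.018×10^6 mm⁴
I = 3.018×10^-6 m⁴
Required critical load P_cr = n·P = 1.9 × 365 = 693.5 kN = 6.935×10^5 N
From P_cr = π²EI/(K·L)²:  L = (1/K)·√(π²EI/P_cr) = (1/0.5)·√(π²×1.05×10^11×3.018×10^-6/6.935×10^5)
L = 4.25 m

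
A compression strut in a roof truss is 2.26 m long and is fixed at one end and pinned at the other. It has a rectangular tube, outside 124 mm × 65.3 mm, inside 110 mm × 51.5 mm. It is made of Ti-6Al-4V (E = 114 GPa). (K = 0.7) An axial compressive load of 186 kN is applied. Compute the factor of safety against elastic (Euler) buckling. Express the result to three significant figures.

Weak-axis I_min = (h_o·b_o³ − h_i·b_i³)/12 with b_o = 65.3, b_i = 51.50 mm (shorter outer/inner sides).
I_min = (124×65.3³ − 110.0×51.50³)/12 = 1.625×10^6 mm⁴
I = 1.625×10^6 mm⁴ = 1.625×10^-6 m⁴
Effective length L_e = K·L = 0.7 × 2.26 = 1.582 m
P_cr = π²EI / L_e² = π² × 114×10⁹ × 1.625×10^-6 / 1.582² = 7.306×10^5 N
Factor of safety n = P_cr / P = 730.62 / 186 = 3.93

n ≈ 3.93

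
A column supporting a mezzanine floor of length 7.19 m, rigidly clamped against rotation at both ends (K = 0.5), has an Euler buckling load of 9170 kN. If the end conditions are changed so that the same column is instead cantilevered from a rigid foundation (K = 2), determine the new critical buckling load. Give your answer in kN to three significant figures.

P_cr ∝ 1/K², so P_cr,new = P_cr,old × (K_old/K_new)² = 9170 × (0.5/2)²
= 9170 × 0.06250 = 573 kN

P_cr ≈ 573 kN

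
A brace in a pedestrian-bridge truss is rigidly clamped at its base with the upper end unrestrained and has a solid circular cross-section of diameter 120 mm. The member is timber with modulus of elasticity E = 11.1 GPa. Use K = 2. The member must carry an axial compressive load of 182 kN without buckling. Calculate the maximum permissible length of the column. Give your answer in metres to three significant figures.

I = πd⁴/64 = π×120⁴/64 = 1.018×10^7 mm⁴
I = 1.018×10^-5 m⁴
At the buckling limit P_cr = P = 1.820×10^5 N
From P_cr = π²EI/(K·L)²:  L = (1/K)·√(π²EI/P_cr) = (1/2)·√(π²×1.11×10^10×1.018×10^-5/1.820×10^5)
L = 1.24 m

L_max ≈ 1.24 m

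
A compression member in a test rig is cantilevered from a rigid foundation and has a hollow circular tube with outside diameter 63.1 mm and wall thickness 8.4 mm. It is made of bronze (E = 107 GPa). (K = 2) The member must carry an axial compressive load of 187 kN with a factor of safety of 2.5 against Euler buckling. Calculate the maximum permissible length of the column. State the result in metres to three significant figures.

L_max ≈ 0.559 m

Inner diameter d_i = 63.1 − 2×8.4 = 46.30 mm
I = π(d_o⁴ − d_i⁴)/64 = π(63.1⁴ − 46.30⁴)/64 = 5.526×10^5 mm⁴
I = 5.526×10^-7 m⁴
Required critical load P_cr = n·P = 2.5 × 187 = 467.5 kN = 4.675×10^5 N
From P_cr = π²EI/(K·L)²:  L = (1/K)·√(π²EI/P_cr) = (1/2)·√(π²×1.07×10^11×5.526×10^-7/4.675×10^5)
L = 0.559 m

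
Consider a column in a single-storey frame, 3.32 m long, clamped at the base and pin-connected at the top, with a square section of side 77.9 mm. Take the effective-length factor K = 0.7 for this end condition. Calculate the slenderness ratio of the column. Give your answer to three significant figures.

λ ≈ 103

I = a⁴/12 = 77.9⁴/12 = 3.069×10^6 mm⁴
A = 6.068×10^3 mm²;  r_min = √(I/A) = √(3.069×10^6/6.068×10^3) = 22.49 mm
L_e = K·L = 0.7 × 3.32 m = 2.324 m = 2324.0 mm
λ = L_e / r_min = 2324.0 / 22.49 = 103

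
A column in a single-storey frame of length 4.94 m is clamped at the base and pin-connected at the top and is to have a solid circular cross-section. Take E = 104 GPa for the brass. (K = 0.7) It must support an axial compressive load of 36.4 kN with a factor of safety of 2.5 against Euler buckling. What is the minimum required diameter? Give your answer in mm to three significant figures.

Required P_cr = n·P = 2.5 × 36.4 = 91.00 kN
L_e = K·L = 0.7 × 4.94 = 3.458 m
Required I = P_cr·L_e²/(π²E) = 9.100×10^4 × 3.458² / (π² × 1.04×10^11) = 1.060×10^-6 m⁴
I_req = 1.060×10^6 mm⁴
Solid circle: I = πd⁴/64  ⇒  d = (64I/π)^(1/4) = (64×1.060×10^6/π)^(1/4) = 68.2 mm

d ≈ 68.2 mm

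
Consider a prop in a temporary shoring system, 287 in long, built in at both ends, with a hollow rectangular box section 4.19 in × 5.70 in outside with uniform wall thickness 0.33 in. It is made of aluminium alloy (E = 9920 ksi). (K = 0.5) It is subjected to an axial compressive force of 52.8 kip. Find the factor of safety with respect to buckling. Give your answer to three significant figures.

n ≈ 1.48

Inner dimensions: h_i = 5.70 − 2×0.33 = 5.040 in, b_i = 4.19 − 2×0.33 = 3.530 in
Weak-axis I_min = (h_o·b_o³ − h_i·b_i³)/12 with b_o = 4.19, b_i = 3.530 in (shorter outer/inner sides).
I_min = (5.70×4.19³ − 5.040×3.530³)/12 = 16.47 in⁴
Effective length L_e = K·L = 0.5 × 287 = 143.5 in
P_cr = π²EI / L_e² = π² × 9920×10³ × 16.47 / 143.5² = 7.829×10^4 lb
Factor of safety n = P_cr / P = 78.290 / 52.8 = 1.48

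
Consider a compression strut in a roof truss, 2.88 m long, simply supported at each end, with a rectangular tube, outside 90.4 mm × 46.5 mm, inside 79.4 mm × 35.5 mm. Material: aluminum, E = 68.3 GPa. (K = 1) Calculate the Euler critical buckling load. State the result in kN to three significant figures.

P_cr ≈ 37.5 kN

Weak-axis I_min = (h_o·b_o³ − h_i·b_i³)/12 with b_o = 46.5, b_i = 35.50 mm (shorter outer/inner sides).
I_min = (90.4×46.5³ − 79.40×35.50³)/12 = 4.614×10^5 mm⁴
I = 4.614×10^5 mm⁴ = 4.614×10^-7 m⁴
Effective length L_e = K·L = 1 × 2.88 = 2.880 m
P_cr = π²EI / L_e² = π² × 68.3×10⁹ × 4.614×10^-7 / 2.880² = 3.750×10^4 N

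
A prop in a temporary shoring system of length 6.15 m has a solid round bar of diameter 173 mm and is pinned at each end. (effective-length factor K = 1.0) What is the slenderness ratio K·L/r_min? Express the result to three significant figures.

For a solid circle r = d/4 = 173/4 = 43.25 mm
L_e = K·L = 1 × 6.15 m = 6.150 m = 6150.0 mm
λ = L_e / r_min = 6150.0 / 43.25 = 142

λ ≈ 142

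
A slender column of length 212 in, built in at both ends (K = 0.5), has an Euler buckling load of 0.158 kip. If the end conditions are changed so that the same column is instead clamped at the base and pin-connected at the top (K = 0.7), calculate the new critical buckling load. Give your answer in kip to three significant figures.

P_cr ∝ 1/K², so P_cr,new = P_cr,old × (K_old/K_new)² = 0.158 × (0.5/0.7)²
= 0.158 × 0.5102 = 0.0806 kip

P_cr ≈ 0.0806 kip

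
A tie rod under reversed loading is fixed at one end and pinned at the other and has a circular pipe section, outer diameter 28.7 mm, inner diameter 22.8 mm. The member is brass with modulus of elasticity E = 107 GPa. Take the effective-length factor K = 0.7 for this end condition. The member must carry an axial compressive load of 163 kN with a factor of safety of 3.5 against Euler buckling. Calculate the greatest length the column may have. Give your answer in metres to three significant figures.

L_max ≈ 0.275 m

d_o = 28.7 mm, d_i = 22.8 mm
I = π(d_o⁴ − d_i⁴)/64 = π(28.7⁴ − 22.80⁴)/64 = 2.004×10^4 mm⁴
I = 2.004×10^-8 m⁴
Required critical load P_cr = n·P = 3.5 × 163 = 570.5 kN = 5.705×10^5 N
From P_cr = π²EI/(K·L)²:  L = (1/K)·√(π²EI/P_cr) = (1/0.7)·√(π²×1.07×10^11×2.004×10^-8/5.705×10^5)
L = 0.275 m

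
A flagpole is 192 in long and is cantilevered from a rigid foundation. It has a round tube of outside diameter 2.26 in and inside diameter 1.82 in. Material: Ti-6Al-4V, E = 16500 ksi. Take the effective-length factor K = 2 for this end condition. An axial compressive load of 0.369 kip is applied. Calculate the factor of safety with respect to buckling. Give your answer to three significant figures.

n ≈ 2.22

d_o = 2.26 in, d_i = 1.82 in
I = π(d_o⁴ − d_i⁴)/64 = π(2.26⁴ − 1.820⁴)/64 = 0.7420 in⁴
Effective length L_e = K·L = 2 × 192 = 384.0 in
P_cr = π²EI / L_e² = π² × 16500×10³ × 0.7420 / 384.0² = 819.4 lb
Factor of safety n = P_cr / P = 0.81944 / 0.369 = 2.22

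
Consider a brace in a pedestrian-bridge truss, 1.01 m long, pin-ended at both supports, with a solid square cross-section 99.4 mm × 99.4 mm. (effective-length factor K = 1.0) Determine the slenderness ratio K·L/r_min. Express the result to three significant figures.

λ ≈ 35.2

I = a⁴/12 = 99.4⁴/12 = 8.135×10^6 mm⁴
A = 9.880×10^3 mm²;  r_min = √(I/A) = √(8.135×10^6/9.880×10^3) = 28.69 mm
L_e = K·L = 1 × 1.01 m = 1.010 m = 1010.0 mm
λ = L_e / r_min = 1010.0 / 28.69 = 35.2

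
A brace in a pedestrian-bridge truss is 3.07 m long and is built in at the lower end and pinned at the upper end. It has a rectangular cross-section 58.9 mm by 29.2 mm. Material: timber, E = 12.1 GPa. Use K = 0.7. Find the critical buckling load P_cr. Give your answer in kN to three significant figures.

Buckling occurs about the weak axis: I_min = h·b³/12 with b = 29.2 mm (the shorter side).
I_min = 58.9×29.2³/12 = 1.222×10^5 mm⁴
I = 1.222×10^5 mm⁴ = 1.222×10^-7 m⁴
Effective length L_e = K·L = 0.7 × 3.07 = 2.149 m
P_cr = π²EI / L_e² = π² × 12.1×10⁹ × 1.222×10^-7 / 2.149² = 3.160×10^3 N

P_cr ≈ 3.16 kN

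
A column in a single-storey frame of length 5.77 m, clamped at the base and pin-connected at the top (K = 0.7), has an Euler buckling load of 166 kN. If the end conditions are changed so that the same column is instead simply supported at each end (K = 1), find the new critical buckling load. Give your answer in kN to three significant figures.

P_cr ∝ 1/K², so P_cr,new = P_cr,old × (K_old/K_new)² = 166 × (0.7/1)²
= 166 × 0.4900 = 81.3 kN

P_cr ≈ 81.3 kN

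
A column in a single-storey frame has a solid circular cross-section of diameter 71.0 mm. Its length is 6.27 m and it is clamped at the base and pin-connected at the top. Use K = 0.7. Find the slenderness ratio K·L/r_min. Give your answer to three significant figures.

For a solid circle r = d/4 = 71.0/4 = 17.75 mm
L_e = K·L = 0.7 × 6.27 m = 4.389 m = 4389.0 mm
λ = L_e / r_min = 4389.0 / 17.75 = 247

λ ≈ 247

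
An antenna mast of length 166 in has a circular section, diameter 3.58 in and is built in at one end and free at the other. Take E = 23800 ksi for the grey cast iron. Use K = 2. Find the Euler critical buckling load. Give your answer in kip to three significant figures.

I = πd⁴/64 = π×3.58⁴/64 = 8.063 in⁴
Effective length L_e = K·L = 2 × 166 = 332.0 in
P_cr = π²EI / L_e² = π² × 23800×10³ × 8.063 / 332.0² = 1.718×10^4 lb

P_cr ≈ 17.2 kip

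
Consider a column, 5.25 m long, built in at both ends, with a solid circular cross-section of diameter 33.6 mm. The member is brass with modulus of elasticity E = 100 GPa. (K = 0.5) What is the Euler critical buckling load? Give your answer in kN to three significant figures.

I = πd⁴/64 = π×33.6⁴/64 = 6.256×10^4 mm⁴
I = 6.256×10^4 mm⁴ = 6.256×10^-8 m⁴
Effective length L_e = K·L = 0.5 × 5.25 = 2.625 m
P_cr = π²EI / L_e² = π² × 100×10⁹ × 6.256×10^-8 / 2.625² = 8.961×10^3 N

P_cr ≈ 8.96 kN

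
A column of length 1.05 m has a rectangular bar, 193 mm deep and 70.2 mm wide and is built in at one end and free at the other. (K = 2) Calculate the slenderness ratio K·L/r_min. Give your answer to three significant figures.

λ ≈ 104

For a rectangle r_min = b/√12 = 70.2/√12 = 20.26 mm
L_e = K·L = 2 × 1.05 m = 2.100 m = 2100.0 mm
λ = L_e / r_min = 2100.0 / 20.26 = 104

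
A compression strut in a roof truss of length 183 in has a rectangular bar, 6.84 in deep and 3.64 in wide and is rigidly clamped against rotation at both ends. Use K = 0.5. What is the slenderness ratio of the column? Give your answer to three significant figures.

Buckling occurs about the weak axis: I_min = h·b³/12 with b = 3.64 in (the shorter side).
I_min = 6.84×3.64³/12 = 27.49 in⁴
A = 24.90 in²;  r_min = √(I/A) = √(27.49/24.90) = 1.051 in
L_e = K·L = 0.5 × 183 = 91.50 in
λ = L_e / r_min = 91.500 / 1.051 = 87.1

λ ≈ 87.1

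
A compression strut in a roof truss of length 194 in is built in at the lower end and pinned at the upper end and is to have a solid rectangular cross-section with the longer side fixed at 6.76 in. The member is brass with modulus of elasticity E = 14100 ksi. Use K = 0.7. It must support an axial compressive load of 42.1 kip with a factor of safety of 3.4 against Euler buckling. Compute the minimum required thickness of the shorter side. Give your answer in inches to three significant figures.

b ≈ 3.23 in

Required P_cr = n·P = 3.4 × 42.1 = 143.1 kip
L_e = K·L = 0.7 × 194 = 135.8 in
Required I = P_cr·L_e²/(π²E) = 1.431×10^5 × 135.8² / (π² × 1.41×10^7) = 18.97 in⁴
Rectangle, weak axis: I_min = h·b³/12 with h = 6.76 in fixed  ⇒  b = (12I/h)^(1/3) = 3.23 in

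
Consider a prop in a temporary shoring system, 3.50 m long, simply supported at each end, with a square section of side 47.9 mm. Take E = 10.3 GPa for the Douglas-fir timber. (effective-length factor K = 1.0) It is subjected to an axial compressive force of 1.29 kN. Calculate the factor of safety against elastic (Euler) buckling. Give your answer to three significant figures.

I = a⁴/12 = 47.9⁴/12 = 4.387×10^5 mm⁴
I = 4.387×10^5 mm⁴ = 4.387×10^-7 m⁴
Effective length L_e = K·L = 1 × 3.50 = 3.500 m
P_cr = π²EI / L_e² = π² × 10.3×10⁹ × 4.387×10^-7 / 3.500² = 3.641×10^3 N
Factor of safety n = P_cr / P = 3.6405 / 1.29 = 2.82

n ≈ 2.82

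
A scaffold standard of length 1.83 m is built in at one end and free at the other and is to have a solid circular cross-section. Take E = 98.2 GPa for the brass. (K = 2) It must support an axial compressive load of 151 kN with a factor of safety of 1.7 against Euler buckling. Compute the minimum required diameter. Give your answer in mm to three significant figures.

d ≈ 92.2 mm

Required P_cr = n·P = 1.7 × 151 = 256.7 kN
L_e = K·L = 2 × 1.83 = 3.660 m
Required I = P_cr·L_e²/(π²E) = 2.567×10^5 × 3.660² / (π² × 9.82×10^10) = 3.548×10^-6 m⁴
I_req = 3.548×10^6 mm⁴
Solid circle: I = πd⁴/64  ⇒  d = (64I/π)^(1/4) = (64×3.548×10^6/π)^(1/4) = 92.2 mm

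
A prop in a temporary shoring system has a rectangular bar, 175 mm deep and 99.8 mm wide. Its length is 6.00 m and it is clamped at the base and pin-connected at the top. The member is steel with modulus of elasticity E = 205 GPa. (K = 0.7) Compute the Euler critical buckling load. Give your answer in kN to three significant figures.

P_cr ≈ 1660 kN

Buckling occurs about the weak axis: I_min = h·b³/12 with b = 99.8 mm (the shorter side).
I_min = 175×99.8³/12 = 1.450×10^7 mm⁴
I = 1.450×10^7 mm⁴ = 1.450×10^-5 m⁴
Effective length L_e = K·L = 0.7 × 6.00 = 4.200 m
P_cr = π²EI / L_e² = π² × 205×10⁹ × 1.450×10^-5 / 4.200² = 1.663×10^6 N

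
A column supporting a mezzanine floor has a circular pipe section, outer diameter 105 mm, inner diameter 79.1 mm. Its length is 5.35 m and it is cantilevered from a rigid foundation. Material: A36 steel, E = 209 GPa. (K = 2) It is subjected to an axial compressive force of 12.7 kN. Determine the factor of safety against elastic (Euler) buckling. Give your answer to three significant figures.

n ≈ 5.74

d_o = 105 mm, d_i = 79.1 mm
I = π(d_o⁴ − d_i⁴)/64 = π(105⁴ − 79.10⁴)/64 = 4.045×10^6 mm⁴
I = 4.045×10^6 mm⁴ = 4.045×10^-6 m⁴
Effective length L_e = K·L = 2 × 5.35 = 10.70 m
P_cr = π²EI / L_e² = π² × 209×10⁹ × 4.045×10^-6 / 10.70² = 7.288×10^4 N
Factor of safety n = P_cr / P = 72.877 / 12.7 = 5.74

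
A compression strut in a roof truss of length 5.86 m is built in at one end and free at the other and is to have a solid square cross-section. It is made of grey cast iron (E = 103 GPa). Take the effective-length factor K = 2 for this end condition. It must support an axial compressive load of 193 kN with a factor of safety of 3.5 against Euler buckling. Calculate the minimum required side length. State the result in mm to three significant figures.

Required P_cr = n·P = 3.5 × 193 = 675.5 kN
L_e = K·L = 2 × 5.86 = 11.72 m
Required I = P_cr·L_e²/(π²E) = 6.755×10^5 × 11.72² / (π² × 1.03×10^11) = 9.127×10^-5 m⁴
I_req = 9.127×10^7 mm⁴
Solid square: I = a⁴/12  ⇒  a = (12I)^(1/4) = (12×9.127×10^7)^(1/4) = 182 mm

a ≈ 182 mm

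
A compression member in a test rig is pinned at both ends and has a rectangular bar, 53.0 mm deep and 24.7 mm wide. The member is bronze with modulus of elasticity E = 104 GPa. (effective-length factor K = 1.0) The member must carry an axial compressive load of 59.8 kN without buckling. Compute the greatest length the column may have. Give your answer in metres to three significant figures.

L_max ≈ 1.07 m

Buckling occurs about the weak axis: I_min = h·b³/12 with b = 24.7 mm (the shorter side).
I_min = 53.0×24.7³/12 = 6.656×10^4 mm⁴
I = 6.656×10^-8 m⁴
At the buckling limit P_cr = P = 5.980×10^4 N
From P_cr = π²EI/(K·L)²:  L = (1/K)·√(π²EI/P_cr) = (1/1)·√(π²×1.04×10^11×6.656×10^-8/5.980×10^4)
L = 1.07 m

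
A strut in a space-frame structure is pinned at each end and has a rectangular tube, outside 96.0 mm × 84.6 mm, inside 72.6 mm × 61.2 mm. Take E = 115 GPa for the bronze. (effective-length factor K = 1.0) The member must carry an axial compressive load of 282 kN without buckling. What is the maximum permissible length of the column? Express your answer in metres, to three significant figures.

L_max ≈ 3.73 m

Weak-axis I_min = (h_o·b_o³ − h_i·b_i³)/12 with b_o = 84.6, b_i = 61.20 mm (shorter outer/inner sides).
I_min = (96.0×84.6³ − 72.60×61.20³)/12 = 3.457×10^6 mm⁴
I = 3.457×10^-6 m⁴
At the buckling limit P_cr = P = 2.820×10^5 N
From P_cr = π²EI/(K·L)²:  L = (1/K)·√(π²EI/P_cr) = (1/1)·√(π²×1.15×10^11×3.457×10^-6/2.820×10^5)
L = 3.73 m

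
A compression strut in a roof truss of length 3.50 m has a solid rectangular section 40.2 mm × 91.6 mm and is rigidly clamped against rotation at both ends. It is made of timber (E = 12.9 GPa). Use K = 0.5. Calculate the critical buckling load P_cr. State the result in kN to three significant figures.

Buckling occurs about the weak axis: I_min = h·b³/12 with b = 40.2 mm (the shorter side).
I_min = 91.6×40.2³/12 = 4.959×10^5 mm⁴
I = 4.959×10^5 mm⁴ = 4.959×10^-7 m⁴
Effective length L_e = K·L = 0.5 × 3.50 = 1.750 m
P_cr = π²EI / L_e² = π² × 12.9×10⁹ × 4.959×10^-7 / 1.750² = 2.062×10^4 N

P_cr ≈ 20.6 kN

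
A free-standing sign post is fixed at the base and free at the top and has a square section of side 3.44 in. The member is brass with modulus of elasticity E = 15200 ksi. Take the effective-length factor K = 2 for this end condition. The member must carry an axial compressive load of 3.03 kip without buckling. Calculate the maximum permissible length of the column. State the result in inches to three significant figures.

I = a⁴/12 = 3.44⁴/12 = 11.67 in⁴
At the buckling limit P_cr = P = 3.030×10^3 lb
From P_cr = π²EI/(K·L)²:  L = (1/K)·√(π²EI/P_cr) = (1/2)·√(π²×1.52×10^7×11.67/3.030×10^3)
L = 380 in

L_max ≈ 380 in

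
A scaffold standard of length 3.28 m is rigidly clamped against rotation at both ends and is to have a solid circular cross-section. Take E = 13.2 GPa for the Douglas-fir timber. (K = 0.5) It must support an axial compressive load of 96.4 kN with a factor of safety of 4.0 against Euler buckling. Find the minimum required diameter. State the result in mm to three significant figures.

d ≈ 113 mm

Required P_cr = n·P = 4.0 × 96.4 = 385.6 kN
L_e = K·L = 0.5 × 3.28 = 1.640 m
Required I = P_cr·L_e²/(π²E) = 3.856×10^5 × 1.640² / (π² × 1.32×10^10) = 7.961×10^-6 m⁴
I_req = 7.961×10^6 mm⁴
Solid circle: I = πd⁴/64  ⇒  d = (64I/π)^(1/4) = (64×7.961×10^6/π)^(1/4) = 113 mm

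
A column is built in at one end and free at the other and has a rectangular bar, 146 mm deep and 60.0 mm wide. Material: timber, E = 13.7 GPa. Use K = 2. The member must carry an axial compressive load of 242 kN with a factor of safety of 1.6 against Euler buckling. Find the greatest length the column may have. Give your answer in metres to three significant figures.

Buckling occurs about the weak axis: I_min = h·b³/12 with b = 60.0 mm (the shorter side).
I_min = 146×60.0³/12 = 2.628×10^6 mm⁴
I = 2.628×10^-6 m⁴
Required critical load P_cr = n·P = 1.6 × 242 = 387.2 kN = 3.872×10^5 N
From P_cr = π²EI/(K·L)²:  L = (1/K)·√(π²EI/P_cr) = (1/2)·√(π²×1.37×10^10×2.628×10^-6/3.872×10^5)
L = 0.479 m

L_max ≈ 0.479 m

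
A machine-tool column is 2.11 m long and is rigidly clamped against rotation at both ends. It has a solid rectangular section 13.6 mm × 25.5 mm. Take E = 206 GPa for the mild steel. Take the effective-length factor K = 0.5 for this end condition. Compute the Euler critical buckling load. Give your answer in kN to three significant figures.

Buckling occurs about the weak axis: I_min = h·b³/12 with b = 13.6 mm (the shorter side).
I_min = 25.5×13.6³/12 = 5.345×10^3 mm⁴
I = 5.345×10^3 mm⁴ = 5.345×10^-9 m⁴
Effective length L_e = K·L = 0.5 × 2.11 = 1.055 m
P_cr = π²EI / L_e² = π² × 206×10⁹ × 5.345×10^-9 / 1.055² = 9.764×10^3 N

P_cr ≈ 9.76 kN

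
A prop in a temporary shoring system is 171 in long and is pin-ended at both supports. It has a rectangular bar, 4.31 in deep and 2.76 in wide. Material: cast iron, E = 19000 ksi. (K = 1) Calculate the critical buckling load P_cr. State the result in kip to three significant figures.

Buckling occurs about the weak axis: I_min = h·b³/12 with b = 2.76 in (the shorter side).
I_min = 4.31×2.76³/12 = 7.551 in⁴
Effective length L_e = K·L = 1 × 171 = 171.0 in
P_cr = π²EI / L_e² = π² × 19000×10³ × 7.551 / 171.0² = 4.843×10^4 lb

P_cr ≈ 48.4 kip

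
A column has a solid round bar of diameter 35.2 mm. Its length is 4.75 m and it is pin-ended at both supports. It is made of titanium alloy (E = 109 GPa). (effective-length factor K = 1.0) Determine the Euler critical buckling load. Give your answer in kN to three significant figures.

P_cr ≈ 3.59 kN

I = πd⁴/64 = π×35.2⁴/64 = 7.536×10^4 mm⁴
I = 7.536×10^4 mm⁴ = 7.536×10^-8 m⁴
Effective length L_e = K·L = 1 × 4.75 = 4.750 m
P_cr = π²EI / L_e² = π² × 109×10⁹ × 7.536×10^-8 / 4.750² = 3.593×10^3 N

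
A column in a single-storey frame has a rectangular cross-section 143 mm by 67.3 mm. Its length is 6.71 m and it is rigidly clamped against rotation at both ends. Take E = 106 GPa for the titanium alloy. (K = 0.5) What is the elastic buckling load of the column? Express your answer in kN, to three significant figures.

Buckling occurs about the weak axis: I_min = h·b³/12 with b = 67.3 mm (the shorter side).
I_min = 143×67.3³/12 = 3.632×10^6 mm⁴
I = 3.632×10^6 mm⁴ = 3.632×10^-6 m⁴
Effective length L_e = K·L = 0.5 × 6.71 = 3.355 m
P_cr = π²EI / L_e² = π² × 106×10⁹ × 3.632×10^-6 / 3.355² = 3.376×10^5 N

P_cr ≈ 338 kN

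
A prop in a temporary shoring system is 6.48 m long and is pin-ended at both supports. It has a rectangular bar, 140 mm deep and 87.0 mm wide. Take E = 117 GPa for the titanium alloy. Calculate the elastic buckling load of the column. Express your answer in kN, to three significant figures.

Buckling occurs about the weak axis: I_min = h·b³/12 with b = 87.0 mm (the shorter side).
I_min = 140×87.0³/12 = 7.683×10^6 mm⁴
I = 7.683×10^6 mm⁴ = 7.683×10^-6 m⁴
Effective length L_e = K·L = 1 × 6.48 = 6.480 m
P_cr = π²EI / L_e² = π² × 117×10⁹ × 7.683×10^-6 / 6.480² = 2.113×10^5 N

P_cr ≈ 211 kN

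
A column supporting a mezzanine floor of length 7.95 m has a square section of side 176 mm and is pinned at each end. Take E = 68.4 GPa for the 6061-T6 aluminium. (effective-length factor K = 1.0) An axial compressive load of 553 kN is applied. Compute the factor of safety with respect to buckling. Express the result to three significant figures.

I = a⁴/12 = 176⁴/12 = 7.996×10^7 mm⁴
I = 7.996×10^7 mm⁴ = 7.996×10^-5 m⁴
Effective length L_e = K·L = 1 × 7.95 = 7.950 m
P_cr = π²EI / L_e² = π² × 68.4×10⁹ × 7.996×10^-5 / 7.950² = 8.541×10^5 N
Factor of safety n = P_cr / P = 854.07 / 553 = 1.54

n ≈ 1.54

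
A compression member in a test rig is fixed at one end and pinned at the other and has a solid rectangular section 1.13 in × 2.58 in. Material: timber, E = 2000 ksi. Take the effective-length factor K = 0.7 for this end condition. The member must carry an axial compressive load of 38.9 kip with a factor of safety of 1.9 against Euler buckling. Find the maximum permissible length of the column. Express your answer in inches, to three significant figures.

L_max ≈ 13.0 in

Buckling occurs about the weak axis: I_min = h·b³/12 with b = 1.13 in (the shorter side).
I_min = 2.58×1.13³/12 = 0.3102 in⁴
Required critical load P_cr = n·P = 1.9 × 38.9 = 73.91 kip = 7.391×10^4 lb
From P_cr = π²EI/(K·L)²:  L = (1/K)·√(π²EI/P_cr) = (1/0.7)·√(π²×2.00×10^6×0.3102/7.391×10^4)
L = 13.0 in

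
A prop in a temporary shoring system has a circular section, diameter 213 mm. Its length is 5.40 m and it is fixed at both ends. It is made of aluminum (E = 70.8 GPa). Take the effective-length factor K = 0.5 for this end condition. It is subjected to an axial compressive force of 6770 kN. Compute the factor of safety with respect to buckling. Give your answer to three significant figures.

n ≈ 1.43

I = πd⁴/64 = π×213⁴/64 = 1.010×10^8 mm⁴
I = 1.010×10^8 mm⁴ = 1.010×10^-4 m⁴
Effective length L_e = K·L = 0.5 × 5.40 = 2.700 m
P_cr = π²EI / L_e² = π² × 70.8×10⁹ × 1.010×10^-4 / 2.700² = 9.685×10^6 N
Factor of safety n = P_cr / P = 9684.9 / 6770 = 1.43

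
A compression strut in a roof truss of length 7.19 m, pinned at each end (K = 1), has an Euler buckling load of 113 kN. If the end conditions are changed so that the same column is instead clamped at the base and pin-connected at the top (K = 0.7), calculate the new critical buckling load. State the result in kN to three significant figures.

P_cr ∝ 1/K², so P_cr,new = P_cr,old × (K_old/K_new)² = 113 × (1/0.7)²
= 113 × 2.041 = 231 kN

P_cr ≈ 231 kN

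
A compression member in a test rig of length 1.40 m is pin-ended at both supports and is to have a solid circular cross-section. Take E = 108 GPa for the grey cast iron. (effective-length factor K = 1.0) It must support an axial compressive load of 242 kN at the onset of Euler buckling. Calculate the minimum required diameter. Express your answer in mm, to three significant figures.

d ≈ 54.9 mm

L_e = K·L = 1 × 1.40 = 1.400 m
Required I = P_cr·L_e²/(π²E) = 2.420×10^5 × 1.400² / (π² × 1.08×10^11) = 4.450×10^-7 m⁴
I_req = 4.450×10^5 mm⁴
Solid circle: I = πd⁴/64  ⇒  d = (64I/π)^(1/4) = (64×4.450×10^5/π)^(1/4) = 54.9 mm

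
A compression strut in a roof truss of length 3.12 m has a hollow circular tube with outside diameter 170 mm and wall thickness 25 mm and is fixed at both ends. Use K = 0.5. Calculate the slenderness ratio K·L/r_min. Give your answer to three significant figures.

Inner diameter d_i = 170 − 2×25 = 120.0 mm
I = π(d_o⁴ − d_i⁴)/64 = π(170⁴ − 120.0⁴)/64 = 3.082×10^7 mm⁴
A = 1.139×10^4 mm²;  r_min = √(I/A) = √(3.082×10^7/1.139×10^4) = 52.02 mm
L_e = K·L = 0.5 × 3.12 m = 1.560 m = 1560.0 mm
λ = L_e / r_min = 1560.0 / 52.02 = 30.0

λ ≈ 30.0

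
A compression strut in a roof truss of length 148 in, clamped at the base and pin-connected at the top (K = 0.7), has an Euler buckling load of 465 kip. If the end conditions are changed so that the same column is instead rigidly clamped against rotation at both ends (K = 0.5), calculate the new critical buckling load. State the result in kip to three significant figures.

P_cr ∝ 1/K², so P_cr,new = P_cr,old × (K_old/K_new)² = 465 × (0.7/0.5)²
= 465 × 1.960 = 911 kip

P_cr ≈ 911 kip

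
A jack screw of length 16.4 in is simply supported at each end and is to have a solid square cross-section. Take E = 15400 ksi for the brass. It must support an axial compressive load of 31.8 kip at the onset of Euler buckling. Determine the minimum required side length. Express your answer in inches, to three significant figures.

L_e = K·L = 1 × 16.4 = 16.40 in
Required I = P_cr·L_e²/(π²E) = 3.180×10^4 × 16.40² / (π² × 1.54×10^7) = 5.627×10^-2 in⁴
Solid square: I = a⁴/12  ⇒  a = (12I)^(1/4) = (12×5.627×10^-2)^(1/4) = 0.907 in

a ≈ 0.907 in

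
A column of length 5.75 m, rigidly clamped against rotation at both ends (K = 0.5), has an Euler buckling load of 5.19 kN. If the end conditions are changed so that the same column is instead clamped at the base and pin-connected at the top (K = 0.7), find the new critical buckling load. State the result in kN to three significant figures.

P_cr ≈ 2.65 kN

P_cr ∝ 1/K², so P_cr,new = P_cr,old × (K_old/K_new)² = 5.19 × (0.5/0.7)²
= 5.19 × 0.5102 = 2.65 kN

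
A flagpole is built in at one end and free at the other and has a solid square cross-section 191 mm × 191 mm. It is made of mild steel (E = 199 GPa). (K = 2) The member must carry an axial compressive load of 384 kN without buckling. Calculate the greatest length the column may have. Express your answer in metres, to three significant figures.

I = a⁴/12 = 191⁴/12 = 1.109×10^8 mm⁴
I = 1.109×10^-4 m⁴
At the buckling limit P_cr = P = 3.840×10^5 N
From P_cr = π²EI/(K·L)²:  L = (1/K)·√(π²EI/P_cr) = (1/2)·√(π²×1.99×10^11×1.109×10^-4/3.840×10^5)
L = 11.9 m

L_max ≈ 11.9 m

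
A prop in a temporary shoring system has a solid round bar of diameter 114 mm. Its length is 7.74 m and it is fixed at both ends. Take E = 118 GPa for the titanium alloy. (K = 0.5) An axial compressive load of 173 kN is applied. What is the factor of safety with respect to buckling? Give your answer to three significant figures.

n ≈ 3.73

I = πd⁴/64 = π×114⁴/64 = 8.291×10^6 mm⁴
I = 8.291×10^6 mm⁴ = 8.291×10^-6 m⁴
Effective length L_e = K·L = 0.5 × 7.74 = 3.870 m
P_cr = π²EI / L_e² = π² × 118×10⁹ × 8.291×10^-6 / 3.870² = 6.447×10^5 N
Factor of safety n = P_cr / P = 644.69 / 173 = 3.73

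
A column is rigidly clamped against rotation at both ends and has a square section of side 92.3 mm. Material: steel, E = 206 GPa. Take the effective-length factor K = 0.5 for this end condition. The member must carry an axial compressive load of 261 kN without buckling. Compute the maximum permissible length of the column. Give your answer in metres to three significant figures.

I = a⁴/12 = 92.3⁴/12 = 6.048×10^6 mm⁴
I = 6.048×10^-6 m⁴
At the buckling limit P_cr = P = 2.610×10^5 N
From P_cr = π²EI/(K·L)²:  L = (1/K)·√(π²EI/P_cr) = (1/0.5)·√(π²×2.06×10^11×6.048×10^-6/2.610×10^5)
L = 13.7 m

L_max ≈ 13.7 m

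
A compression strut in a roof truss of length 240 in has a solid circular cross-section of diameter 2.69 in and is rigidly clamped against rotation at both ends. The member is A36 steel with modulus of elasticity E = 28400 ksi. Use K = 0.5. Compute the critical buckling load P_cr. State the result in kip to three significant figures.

P_cr ≈ 50.0 kip

I = πd⁴/64 = π×2.69⁴/64 = 2.570 in⁴
Effective length L_e = K·L = 0.5 × 240 = 120.0 in
P_cr = π²EI / L_e² = π² × 28400×10³ × 2.570 / 120.0² = 5.003×10^4 lb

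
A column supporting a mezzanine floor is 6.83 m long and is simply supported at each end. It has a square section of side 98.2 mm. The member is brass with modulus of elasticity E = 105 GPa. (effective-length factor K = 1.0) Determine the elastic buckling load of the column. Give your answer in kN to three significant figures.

I = a⁴/12 = 98.2⁴/12 = 7.749×10^6 mm⁴
I = 7.749×10^6 mm⁴ = 7.749×10^-6 m⁴
Effective length L_e = K·L = 1 × 6.83 = 6.830 m
P_cr = π²EI / L_e² = π² × 105×10⁹ × 7.749×10^-6 / 6.830² = 1.722×10^5 N

P_cr ≈ 172 kN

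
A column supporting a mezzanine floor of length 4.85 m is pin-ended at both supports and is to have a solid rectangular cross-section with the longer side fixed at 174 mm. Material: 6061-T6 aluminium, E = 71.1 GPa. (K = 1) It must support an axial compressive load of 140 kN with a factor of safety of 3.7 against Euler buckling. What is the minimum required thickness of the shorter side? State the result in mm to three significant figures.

Required P_cr = n·P = 3.7 × 140 = 518.0 kN
L_e = K·L = 1 × 4.85 = 4.850 m
Required I = P_cr·L_e²/(π²E) = 5.180×10^5 × 4.850² / (π² × 7.11×10^10) = 1.736×10^-5 m⁴
I_req = 1.736×10^7 mm⁴
Rectangle, weak axis: I_min = h·b³/12 with h = 174 mm fixed  ⇒  b = (12I/h)^(1/3) = 106 mm

b ≈ 106 mm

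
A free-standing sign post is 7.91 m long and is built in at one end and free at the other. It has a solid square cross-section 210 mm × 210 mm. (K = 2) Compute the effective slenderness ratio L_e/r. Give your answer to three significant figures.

For a square r = a/√12 = 210/√12 = 60.62 mm
L_e = K·L = 2 × 7.91 m = 15.82 m = 15820 mm
λ = L_e / r_min = 15820 / 60.62 = 261

λ ≈ 261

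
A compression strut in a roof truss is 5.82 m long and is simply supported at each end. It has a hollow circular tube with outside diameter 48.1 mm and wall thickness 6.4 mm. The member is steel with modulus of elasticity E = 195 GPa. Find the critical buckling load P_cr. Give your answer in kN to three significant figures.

P_cr ≈ 10.6 kN

Inner diameter d_i = 48.1 − 2×6.4 = 35.30 mm
I = π(d_o⁴ − d_i⁴)/64 = π(48.1⁴ − 35.30⁴)/64 = 1.865×10^5 mm⁴
I = 1.865×10^5 mm⁴ = 1.865×10^-7 m⁴
Effective length L_e = K·L = 1 × 5.82 = 5.820 m
P_cr = π²EI / L_e² = π² × 195×10⁹ × 1.865×10^-7 / 5.820² = 1.060×10^4 N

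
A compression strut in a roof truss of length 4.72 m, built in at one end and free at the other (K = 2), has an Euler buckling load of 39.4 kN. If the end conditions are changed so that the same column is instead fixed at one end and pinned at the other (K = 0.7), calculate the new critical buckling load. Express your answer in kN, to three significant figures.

P_cr ∝ 1/K², so P_cr,new = P_cr,old × (K_old/K_new)² = 39.4 × (2/0.7)²
= 39.4 × 8.163 = 322 kN

P_cr ≈ 322 kN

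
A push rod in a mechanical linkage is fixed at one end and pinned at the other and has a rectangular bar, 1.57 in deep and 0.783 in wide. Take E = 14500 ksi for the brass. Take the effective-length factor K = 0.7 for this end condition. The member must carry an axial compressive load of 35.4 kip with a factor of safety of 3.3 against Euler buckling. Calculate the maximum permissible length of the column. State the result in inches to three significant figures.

Buckling occurs about the weak axis: I_min = h·b³/12 with b = 0.783 in (the shorter side).
I_min = 1.57×0.783³/12 = 6.281×10^-2 in⁴
Required critical load P_cr = n·P = 3.3 × 35.4 = 116.8 kip = 1.168×10^5 lb
From P_cr = π²EI/(K·L)²:  L = (1/K)·√(π²EI/P_cr) = (1/0.7)·√(π²×1.45×10^7×6.281×10^-2/1.168×10^5)
L = 12.5 in

L_max ≈ 12.5 in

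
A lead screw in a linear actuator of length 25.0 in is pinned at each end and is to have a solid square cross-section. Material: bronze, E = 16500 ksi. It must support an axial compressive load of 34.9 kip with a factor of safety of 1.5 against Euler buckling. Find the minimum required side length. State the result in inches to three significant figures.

a ≈ 1.25 in

Required P_cr = n·P = 1.5 × 34.9 = 52.35 kip
L_e = K·L = 1 × 25.0 = 25.00 in
Required I = P_cr·L_e²/(π²E) = 5.235×10^4 × 25.00² / (π² × 1.65×10^7) = 0.2009 in⁴
Solid square: I = a⁴/12  ⇒  a = (12I)^(1/4) = (12×0.2009)^(1/4) = 1.25 in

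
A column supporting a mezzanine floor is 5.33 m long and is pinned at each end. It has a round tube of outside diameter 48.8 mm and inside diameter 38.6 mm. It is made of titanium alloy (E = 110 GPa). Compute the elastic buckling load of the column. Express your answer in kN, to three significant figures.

d_o = 48.8 mm, d_i = 38.6 mm
I = π(d_o⁴ − d_i⁴)/64 = π(48.8⁴ − 38.60⁴)/64 = 1.694×10^5 mm⁴
I = 1.694×10^5 mm⁴ = 1.694×10^-7 m⁴
Effective length L_e = K·L = 1 × 5.33 = 5.330 m
P_cr = π²EI / L_e² = π² × 110×10⁹ × 1.694×10^-7 / 5.330² = 6.474×10^3 N

P_cr ≈ 6.47 kN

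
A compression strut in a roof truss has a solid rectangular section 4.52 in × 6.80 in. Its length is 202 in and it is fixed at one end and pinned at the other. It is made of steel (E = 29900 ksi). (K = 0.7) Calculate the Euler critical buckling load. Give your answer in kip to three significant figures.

P_cr ≈ 772 kip

Buckling occurs about the weak axis: I_min = h·b³/12 with b = 4.52 in (the shorter side).
I_min = 6.80×4.52³/12 = 52.33 in⁴
Effective length L_e = K·L = 0.7 × 202 = 141.4 in
P_cr = π²EI / L_e² = π² × 29900×10³ × 52.33 / 141.4² = 7.724×10^5 lb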